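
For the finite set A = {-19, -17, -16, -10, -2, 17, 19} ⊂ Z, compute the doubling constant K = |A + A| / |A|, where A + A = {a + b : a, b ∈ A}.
K = |A + A| / |A| = 27/7

Enumerate A + A = {a + b : a, b ∈ A}. With |A| = 7, there are |A|^2 = 49 ordered sum pairs; collecting distinct values, A + A = {-38, -36, -35, -34, -33, -32, -29, -27, -26, -21, -20, -19, -18, -12, -4, -2, 0, 1, 2, 3, 7, 9, 15, 17, 34, 36, 38}, so |A + A| = 27. Thus K = 27/7. For comparison, the minimum possible |A + A| over all 7-element sets is 2·7 − 1 = 13 (so min K = 13/7), attained only by arithmetic progressions.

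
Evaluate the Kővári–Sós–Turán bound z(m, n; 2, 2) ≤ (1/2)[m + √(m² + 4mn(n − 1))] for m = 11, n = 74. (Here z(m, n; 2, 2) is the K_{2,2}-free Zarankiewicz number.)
z(11, 74; 2, 2) ≤ (1/2)[11 + √(11² + 4·11·74·73)] = (1/2)[11 + √237809] = 249.3283

Kővári–Sós–Turán: let r_1, ..., r_11 be the row sums and z = Σ r_i the total number of 1s. Each pair of columns can share at most one row with both entries 1 (else a 2×2 all-ones block appears), so Σ_i C(r_i, 2) ≤ C(74, 2) = 2701. By convexity Σ_i C(r_i, 2) ≥ 11·C(z/11, 2) = z(z − 11)/(2·11), giving z² − 11z − 11·74·73 ≤ 0 and hence z ≤ (1/2)[11 + √(121 + 4·59422)] = (1/2)[11 + √237809] ≈ (1/2)(11 + 487.6566) = 249.3283.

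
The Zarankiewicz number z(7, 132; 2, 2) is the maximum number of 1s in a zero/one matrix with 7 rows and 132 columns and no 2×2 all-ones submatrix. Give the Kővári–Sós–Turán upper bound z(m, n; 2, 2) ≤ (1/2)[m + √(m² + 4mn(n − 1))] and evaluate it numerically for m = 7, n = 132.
z(7, 132; 2, 2) ≤ (1/2)[7 + √(7² + 4·7·132·131)] = (1/2)[7 + √484225] = 351.4314

Kővári–Sós–Turán: let r_1, ..., r_7 be the row sums and z = Σ r_i the total number of 1s. Each pair of columns can share at most one row with both entries 1 (else a 2×2 all-ones block appears), so Σ_i C(r_i, 2) ≤ C(132, 2) = 8646. By convexity Σ_i C(r_i, 2) ≥ 7·C(z/7, 2) = z(z − 7)/(2·7), giving z² − 7z − 7·132·131 ≤ 0 and hence z ≤ (1/2)[7 + √(49 + 4·121044)] = (1/2)[7 + √484225] ≈ (1/2)(7 + 695.8628) = 351.4314.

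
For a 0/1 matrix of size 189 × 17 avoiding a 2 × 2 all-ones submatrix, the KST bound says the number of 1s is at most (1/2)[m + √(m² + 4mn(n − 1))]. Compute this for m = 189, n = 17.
z(189, 17; 2, 2) ≤ (1/2)[189 + √(189² + 4·189·17·16)] = (1/2)[189 + √241353] = 340.1385

Kővári–Sós–Turán: let r_1, ..., r_189 be the row sums and z = Σ r_i the total number of 1s. Each pair of columns can share at most one row with both entries 1 (else a 2×2 all-ones block appears), so Σ_i C(r_i, 2) ≤ C(17, 2) = 136. By convexity Σ_i C(r_i, 2) ≥ 189·C(z/189, 2) = z(z − 189)/(2·189), giving z² − 189z − 189·17·16 ≤ 0 and hence z ≤ (1/2)[189 + √(35721 + 4·51408)] = (1/2)[189 + √241353] ≈ (1/2)(189 + 491.2769) = 340.1385.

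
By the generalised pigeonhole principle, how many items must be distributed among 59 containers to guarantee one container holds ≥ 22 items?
n = (22 − 1)·59 + 1 = 1240

By the generalised pigeonhole principle, to guarantee some box contains ≥ r objects we need more than (r − 1) · k objects total. Threshold: n = (r − 1) · k + 1. With r = 22 and k = 59: n = 21 · 59 + 1 = 1239 + 1 = 1240. For n = 1239 = 21 · 59, we can put exactly 21 objects in every box, avoiding 22 in any single one — so 1240 is tight.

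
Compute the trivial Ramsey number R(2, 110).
R(2, 110) = 110

R(2, k) = k for all k ≥ 2: in a 2-colouring of K_k, either some edge is red (a red K_2) or all edges are blue (a blue K_k). And K_{109} coloured all-blue has no blue K_110, so R(2, 110) > 109. Hence R(2, 110) = 110.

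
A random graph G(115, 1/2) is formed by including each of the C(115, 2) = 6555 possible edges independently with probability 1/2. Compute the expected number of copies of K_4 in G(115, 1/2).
E[# K_4] = C(115, 4) · (1/2)^C(4, 2) = 6913340 / 2^6 = 1728335/16 = 108020.9375

For each 4-subset S of vertices (there are C(115, 4) = 6913340 such S), let X_S = 1 if S induces a K_4 (all C(4, 2) = 6 edges present). Then P(X_S = 1) = (1/2)^6 = 1/64. By linearity of expectation, E[# K_4] = C(115, 4) · (1/2)^6 = 6913340 / 64 = 1728335/16 = 108020.9375.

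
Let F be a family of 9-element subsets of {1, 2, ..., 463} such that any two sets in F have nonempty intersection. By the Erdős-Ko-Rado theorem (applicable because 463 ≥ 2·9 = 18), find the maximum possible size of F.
max |F| = C(462, 8) = 48434052938466195

Erdős-Ko-Rado (1961): when n ≥ 2k, max |F| = C(n−1, k−1). The bound is attained by the star {A : i ∈ A} for any fixed i ∈ [n]. Here C(463−1, 9−1) = C(462, 8) = 48434052938466195.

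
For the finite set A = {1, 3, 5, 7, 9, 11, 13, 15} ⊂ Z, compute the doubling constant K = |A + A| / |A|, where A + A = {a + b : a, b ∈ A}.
K = |A + A| / |A| = 15/8

Enumerate A + A = {a + b : a, b ∈ A}. With |A| = 8, there are |A|^2 = 64 ordered sum pairs; collecting distinct values, A + A = {2, 4, 6, 8, 10, 12, 14, 16, 18, 20, 22, 24, 26, 28, 30}, so |A + A| = 15. Thus K = 15/8. Here |A + A| = 2|A| − 1 = 15, the minimum possible — so K = 15/8 is minimal, which holds iff A is an arithmetic progression.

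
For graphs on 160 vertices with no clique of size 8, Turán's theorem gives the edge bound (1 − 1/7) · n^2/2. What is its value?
Turán density bound = (6/7) · 160^2/2 = 76800/7 ≈ 10971.4286

Turán's theorem: ex(n, K_{r+1}) is achieved by the complete r-partite Turán graph T(n, r) with parts as balanced as possible, and is at most (1 − 1/r) · n^2/2. For r = 7, n = 160: the density bound is (6/7) · 25600/2 = 76800/7 ≈ 10971.4286. The integer-valued extremum is e(T(160, 7)) = 10971, which is strictly less than the density bound 76800/7 since 7 ∤ 160 (the parts of T(160, 7) cannot all be equal).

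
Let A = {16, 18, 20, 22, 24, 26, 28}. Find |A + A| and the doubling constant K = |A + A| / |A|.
K = |A + A| / |A| = 13/7

Enumerate A + A = {a + b : a, b ∈ A}. With |A| = 7, there are |A|^2 = 49 ordered sum pairs; collecting distinct values, A + A = {32, 34, 36, 38, 40, 42, 44, 46, 48, 50, 52, 54, 56}, so |A + A| = 13. Thus K = 13/7. Here |A + A| = 2|A| − 1 = 13, the minimum possible — so K = 13/7 is minimal, which holds iff A is an arithmetic progression.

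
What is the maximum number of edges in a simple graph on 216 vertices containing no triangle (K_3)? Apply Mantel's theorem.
ex(216, K_3) = ⌊216^2/4⌋ = 11664

Mantel (1907): a triangle-free graph on n vertices has at most ⌊n^2/4⌋ edges, with equality for the complete bipartite graph K_{⌊n/2⌋, ⌈n/2⌉}. For n = 216: ⌊216^2/4⌋ = ⌊46656/4⌋ = 11664. The extremal graph is K_{108, 108}, which has 108·108 = 11664 edges.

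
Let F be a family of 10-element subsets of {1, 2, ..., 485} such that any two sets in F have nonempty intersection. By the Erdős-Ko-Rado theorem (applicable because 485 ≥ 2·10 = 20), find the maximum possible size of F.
max |F| = C(484, 9) = 3726932724449030096

Erdős-Ko-Rado (1961): when n ≥ 2k, max |F| = C(n−1, k−1). The bound is attained by the star {A : i ∈ A} for any fixed i ∈ [n]. Here C(485−1, 10−1) = C(484, 9) = 3726932724449030096.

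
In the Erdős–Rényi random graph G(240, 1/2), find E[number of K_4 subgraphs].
E[# K_4] = C(240, 4) · (1/2)^C(4, 2) = 134810340 / 2^6 = 33702585/16 = 2106411.5625

For each 4-subset S of vertices (there are C(240, 4) = 134810340 such S), let X_S = 1 if S induces a K_4 (all C(4, 2) = 6 edges present). Then P(X_S = 1) = (1/2)^6 = 1/64. By linearity of expectation, E[# K_4] = C(240, 4) · (1/2)^6 = 134810340 / 64 = 33702585/16 = 2106411.5625.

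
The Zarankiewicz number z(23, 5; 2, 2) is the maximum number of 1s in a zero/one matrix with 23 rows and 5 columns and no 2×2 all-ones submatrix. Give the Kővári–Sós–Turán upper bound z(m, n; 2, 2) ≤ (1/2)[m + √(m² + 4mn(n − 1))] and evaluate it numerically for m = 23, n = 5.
z(23, 5; 2, 2) ≤ (1/2)[23 + √(23² + 4·23·5·4)] = (1/2)[23 + √2369] = 35.8362

Kővári–Sós–Turán: let r_1, ..., r_23 be the row sums and z = Σ r_i the total number of 1s. Each pair of columns can share at most one row with both entries 1 (else a 2×2 all-ones block appears), so Σ_i C(r_i, 2) ≤ C(5, 2) = 10. By convexity Σ_i C(r_i, 2) ≥ 23·C(z/23, 2) = z(z − 23)/(2·23), giving z² − 23z − 23·5·4 ≤ 0 and hence z ≤ (1/2)[23 + √(529 + 4·460)] = (1/2)[23 + √2369] ≈ (1/2)(23 + 48.6724) = 35.8362.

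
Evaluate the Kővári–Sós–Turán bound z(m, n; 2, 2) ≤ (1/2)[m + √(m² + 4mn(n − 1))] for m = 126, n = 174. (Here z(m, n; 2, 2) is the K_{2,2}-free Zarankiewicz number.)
z(126, 174; 2, 2) ≤ (1/2)[126 + √(126² + 4·126·174·173)] = (1/2)[126 + √15187284] = 2011.5433

Kővári–Sós–Turán: let r_1, ..., r_126 be the row sums and z = Σ r_i the total number of 1s. Each pair of columns can share at most one row with both entries 1 (else a 2×2 all-ones block appears), so Σ_i C(r_i, 2) ≤ C(174, 2) = 15051. By convexity Σ_i C(r_i, 2) ≥ 126·C(z/126, 2) = z(z − 126)/(2·126), giving z² − 126z − 126·174·173 ≤ 0 and hence z ≤ (1/2)[126 + √(15876 + 4·3792852)] = (1/2)[126 + √15187284] ≈ (1/2)(126 + 3897.0866) = 2011.5433.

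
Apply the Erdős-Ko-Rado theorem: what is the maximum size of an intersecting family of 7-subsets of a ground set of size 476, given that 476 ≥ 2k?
max |F| = C(475, 6) = 15454727762650

The Erdős-Ko-Rado theorem states: for n ≥ 2k, an intersecting family of k-subsets of an n-element set has size at most C(n − 1, k − 1), with equality for 'star' families {A ⊆ [n] : |A| = k, i ∈ A} (fix an element i). For n = 476, k = 7: C(475, 6) = 15454727762650.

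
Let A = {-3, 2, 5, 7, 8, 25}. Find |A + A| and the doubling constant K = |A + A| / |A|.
K = |A + A| / |A| = 19/6

Enumerate A + A = {a + b : a, b ∈ A}. With |A| = 6, there are |A|^2 = 36 ordered sum pairs; collecting distinct values, A + A = {-6, -1, 2, 4, 5, 7, 9, 10, 12, 13, 14, 15, 16, 22, 27, 30, 32, 33, 50}, so |A + A| = 19. Thus K = 19/6. For comparison, the minimum possible |A + A| over all 6-element sets is 2·6 − 1 = 11 (so min K = 11/6), attained only by arithmetic progressions.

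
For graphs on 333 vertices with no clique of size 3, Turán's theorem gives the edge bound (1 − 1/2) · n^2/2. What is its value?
Turán density bound = (1/2) · 333^2/2 = 110889/4 ≈ 27722.25

Turán's theorem: ex(n, K_{r+1}) is achieved by the complete r-partite Turán graph T(n, r) with parts as balanced as possible, and is at most (1 − 1/r) · n^2/2. For r = 2, n = 333: the density bound is (1/2) · 110889/2 = 110889/4 ≈ 27722.25. The integer-valued extremum is e(T(333, 2)) = 27722, which is strictly less than the density bound 110889/4 since 2 ∤ 333 (the parts of T(333, 2) cannot all be equal).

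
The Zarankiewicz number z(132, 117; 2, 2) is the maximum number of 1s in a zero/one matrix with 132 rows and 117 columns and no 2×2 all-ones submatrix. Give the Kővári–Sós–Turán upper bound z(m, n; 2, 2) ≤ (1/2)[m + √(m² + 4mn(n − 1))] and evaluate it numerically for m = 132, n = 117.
z(132, 117; 2, 2) ≤ (1/2)[132 + √(132² + 4·132·117·116)] = (1/2)[132 + √7183440] = 1406.097

Kővári–Sós–Turán: let r_1, ..., r_132 be the row sums and z = Σ r_i the total number of 1s. Each pair of columns can share at most one row with both entries 1 (else a 2×2 all-ones block appears), so Σ_i C(r_i, 2) ≤ C(117, 2) = 6786. By convexity Σ_i C(r_i, 2) ≥ 132·C(z/132, 2) = z(z − 132)/(2·132), giving z² − 132z − 132·117·116 ≤ 0 and hence z ≤ (1/2)[132 + √(17424 + 4·1791504)] = (1/2)[132 + √7183440] ≈ (1/2)(132 + 2680.194) = 1406.097.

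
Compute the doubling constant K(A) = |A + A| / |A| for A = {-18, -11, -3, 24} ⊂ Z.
K = |A + A| / |A| = 10/4 = 5/2

Enumerate A + A = {a + b : a, b ∈ A}. With |A| = 4, there are |A|^2 = 16 ordered sum pairs; collecting distinct values, A + A = {-36, -29, -22, -21, -14, -6, 6, 13, 21, 48}, so |A + A| = 10. Thus K = 10/4 = 5/2. For comparison, the minimum possible |A + A| over all 4-element sets is 2·4 − 1 = 7 (so min K = 7/4), attained only by arithmetic progressions.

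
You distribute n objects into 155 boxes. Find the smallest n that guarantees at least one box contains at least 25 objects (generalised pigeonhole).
n = (25 − 1)·155 + 1 = 3721

By the generalised pigeonhole principle, to guarantee some box contains ≥ r objects we need more than (r − 1) · k objects total. Threshold: n = (r − 1) · k + 1. With r = 25 and k = 155: n = 24 · 155 + 1 = 3720 + 1 = 3721. For n = 3720 = 24 · 155, we can put exactly 24 objects in every box, avoiding 25 in any single one — so 3721 is tight.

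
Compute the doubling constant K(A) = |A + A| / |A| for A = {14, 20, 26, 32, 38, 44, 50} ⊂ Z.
K = |A + A| / |A| = 13/7

Enumerate A + A = {a + b : a, b ∈ A}. With |A| = 7, there are |A|^2 = 49 ordered sum pairs; collecting distinct values, A + A = {28, 34, 40, 46, 52, 58, 64, 70, 76, 82, 88, 94, 100}, so |A + A| = 13. Thus K = 13/7. Here |A + A| = 2|A| − 1 = 13, the minimum possible — so K = 13/7 is minimal, which holds iff A is an arithmetic progression.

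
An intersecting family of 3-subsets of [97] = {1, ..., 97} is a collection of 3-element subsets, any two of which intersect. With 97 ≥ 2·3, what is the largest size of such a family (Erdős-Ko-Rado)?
max |F| = C(96, 2) = 4560

The Erdős-Ko-Rado theorem states: for n ≥ 2k, an intersecting family of k-subsets of an n-element set has size at most C(n − 1, k − 1), with equality for 'star' families {A ⊆ [n] : |A| = k, i ∈ A} (fix an element i). For n = 97, k = 3: C(96, 2) = 4560.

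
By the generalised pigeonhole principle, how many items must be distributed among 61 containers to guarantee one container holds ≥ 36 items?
n = (36 − 1)·61 + 1 = 2136

By the generalised pigeonhole principle, to guarantee some box contains ≥ r objects we need more than (r − 1) · k objects total. Threshold: n = (r − 1) · k + 1. With r = 36 and k = 61: n = 35 · 61 + 1 = 2135 + 1 = 2136. For n = 2135 = 35 · 61, we can put exactly 35 objects in every box, avoiding 36 in any single one — so 2136 is tight.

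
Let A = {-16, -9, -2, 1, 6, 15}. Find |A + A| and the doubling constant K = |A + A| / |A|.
K = |A + A| / |A| = 19/6

Enumerate A + A = {a + b : a, b ∈ A}. With |A| = 6, there are |A|^2 = 36 ordered sum pairs; collecting distinct values, A + A = {-32, -25, -18, -15, -11, -10, -8, -4, -3, -1, 2, 4, 6, 7, 12, 13, 16, 21, 30}, so |A + A| = 19. Thus K = 19/6. For comparison, the minimum possible |A + A| over all 6-element sets is 2·6 − 1 = 11 (so min K = 11/6), attained only by arithmetic progressions.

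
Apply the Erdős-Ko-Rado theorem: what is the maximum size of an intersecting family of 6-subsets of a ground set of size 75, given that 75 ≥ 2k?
max |F| = C(74, 5) = 16108764

The Erdős-Ko-Rado theorem states: for n ≥ 2k, an intersecting family of k-subsets of an n-element set has size at most C(n − 1, k − 1), with equality for 'star' families {A ⊆ [n] : |A| = k, i ∈ A} (fix an element i). For n = 75, k = 6: C(74, 5) = 16108764.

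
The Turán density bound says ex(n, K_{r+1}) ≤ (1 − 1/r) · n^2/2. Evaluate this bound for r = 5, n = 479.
Turán density bound = (4/5) · 479^2/2 = 458882/5 ≈ 91776.4

Turán's theorem: ex(n, K_{r+1}) is achieved by the complete r-partite Turán graph T(n, r) with parts as balanced as possible, and is at most (1 − 1/r) · n^2/2. For r = 5, n = 479: the density bound is (4/5) · 229441/2 = 458882/5 ≈ 91776.4. The integer-valued extremum is e(T(479, 5)) = 91776, which is strictly less than the density bound 458882/5 since 5 ∤ 479 (the parts of T(479, 5) cannot all be equal).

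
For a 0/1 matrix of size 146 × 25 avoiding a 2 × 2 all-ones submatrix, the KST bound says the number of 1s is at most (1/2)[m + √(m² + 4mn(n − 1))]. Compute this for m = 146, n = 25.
z(146, 25; 2, 2) ≤ (1/2)[146 + √(146² + 4·146·25·24)] = (1/2)[146 + √371716] = 377.8426

Kővári–Sós–Turán: let r_1, ..., r_146 be the row sums and z = Σ r_i the total number of 1s. Each pair of columns can share at most one row with both entries 1 (else a 2×2 all-ones block appears), so Σ_i C(r_i, 2) ≤ C(25, 2) = 300. By convexity Σ_i C(r_i, 2) ≥ 146·C(z/146, 2) = z(z − 146)/(2·146), giving z² − 146z − 146·25·24 ≤ 0 and hence z ≤ (1/2)[146 + √(21316 + 4·87600)] = (1/2)[146 + √371716] ≈ (1/2)(146 + 609.6852) = 377.8426.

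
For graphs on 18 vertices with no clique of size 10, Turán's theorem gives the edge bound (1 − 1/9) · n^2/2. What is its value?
Turán density bound = (8/9) · 18^2/2 = 144

Turán's theorem: ex(n, K_{r+1}) is achieved by the complete r-partite Turán graph T(n, r) with parts as balanced as possible, and is at most (1 − 1/r) · n^2/2. For r = 9, n = 18: the density bound is (8/9) · 324/2 = 144. Since 9 ∣ 18, the Turán graph T(18, 9) has parts of equal size 2, and its edge count e(T(18, 9)) = 144 attains the density bound exactly.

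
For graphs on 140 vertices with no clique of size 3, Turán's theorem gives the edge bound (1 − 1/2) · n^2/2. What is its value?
Turán density bound = (1/2) · 140^2/2 = 4900

Turán's theorem: ex(n, K_{r+1}) is achieved by the complete r-partite Turán graph T(n, r) with parts as balanced as possible, and is at most (1 − 1/r) · n^2/2. For r = 2, n = 140: the density bound is (1/2) · 19600/2 = 4900. Since 2 ∣ 140, the Turán graph T(140, 2) has parts of equal size 70, and its edge count e(T(140, 2)) = 4900 attains the density bound exactly.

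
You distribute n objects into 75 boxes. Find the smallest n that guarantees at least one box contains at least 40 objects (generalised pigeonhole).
n = (40 − 1)·75 + 1 = 2926

By the generalised pigeonhole principle, to guarantee some box contains ≥ r objects we need more than (r − 1) · k objects total. Threshold: n = (r − 1) · k + 1. With r = 40 and k = 75: n = 39 · 75 + 1 = 2925 + 1 = 2926. For n = 2925 = 39 · 75, we can put exactly 39 objects in every box, avoiding 40 in any single one — so 2926 is tight.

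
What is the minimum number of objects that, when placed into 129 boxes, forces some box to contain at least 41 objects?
n = (41 − 1)·129 + 1 = 5161

By the generalised pigeonhole principle, to guarantee some box contains ≥ r objects we need more than (r − 1) · k objects total. Threshold: n = (r − 1) · k + 1. With r = 41 and k = 129: n = 40 · 129 + 1 = 5160 + 1 = 5161. For n = 5160 = 40 · 129, we can put exactly 40 objects in every box, avoiding 41 in any single one — so 5161 is tight.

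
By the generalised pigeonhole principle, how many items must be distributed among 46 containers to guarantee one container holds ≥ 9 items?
n = (9 − 1)·46 + 1 = 369

By the generalised pigeonhole principle, to guarantee some box contains ≥ r objects we need more than (r − 1) · k objects total. Threshold: n = (r − 1) · k + 1. With r = 9 and k = 46: n = 8 · 46 + 1 = 368 + 1 = 369. For n = 368 = 8 · 46, we can put exactly 8 objects in every box, avoiding 9 in any single one — so 369 is tight.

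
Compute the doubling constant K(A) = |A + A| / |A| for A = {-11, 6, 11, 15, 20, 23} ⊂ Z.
K = |A + A| / |A| = 19/6

Enumerate A + A = {a + b : a, b ∈ A}. With |A| = 6, there are |A|^2 = 36 ordered sum pairs; collecting distinct values, A + A = {-22, -5, 0, 4, 9, 12, 17, 21, 22, 26, 29, 30, 31, 34, 35, 38, 40, 43, 46}, so |A + A| = 19. Thus K = 19/6. For comparison, the minimum possible |A + A| over all 6-element sets is 2·6 − 1 = 11 (so min K = 11/6), attained only by arithmetic progressions.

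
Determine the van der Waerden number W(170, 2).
W(170, 2) = 170 + 1 = 171

A 2-term AP is any pair of integers, so a monochromatic 2-AP exists iff some colour is used at least twice. With 170 colours, the colouring i ↦ i on {1, ..., 170} uses each colour once, avoiding any monochromatic pair, so W(170, 2) > 170. For {1, ..., 171}, pigeonhole forces two integers of the same colour, which form a monochromatic 2-AP. Hence W(170, 2) = 171.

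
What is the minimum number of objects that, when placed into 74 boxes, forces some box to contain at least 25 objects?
n = (25 − 1)·74 + 1 = 1777

By the generalised pigeonhole principle, to guarantee some box contains ≥ r objects we need more than (r − 1) · k objects total. Threshold: n = (r − 1) · k + 1. With r = 25 and k = 74: n = 24 · 74 + 1 = 1776 + 1 = 1777. For n = 1776 = 24 · 74, we can put exactly 24 objects in every box, avoiding 25 in any single one — so 1777 is tight.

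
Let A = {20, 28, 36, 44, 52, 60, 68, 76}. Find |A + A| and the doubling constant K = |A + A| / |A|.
K = |A + A| / |A| = 15/8

Enumerate A + A = {a + b : a, b ∈ A}. With |A| = 8, there are |A|^2 = 64 ordered sum pairs; collecting distinct values, A + A = {40, 48, 56, 64, 72, 80, 88, 96, 104, 112, 120, 128, 136, 144, 152}, so |A + A| = 15. Thus K = 15/8. Here |A + A| = 2|A| − 1 = 15, the minimum possible — so K = 15/8 is minimal, which holds iff A is an arithmetic progression.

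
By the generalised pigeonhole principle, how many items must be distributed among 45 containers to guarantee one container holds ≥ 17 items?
n = (17 − 1)·45 + 1 = 721

By the generalised pigeonhole principle, to guarantee some box contains ≥ r objects we need more than (r − 1) · k objects total. Threshold: n = (r − 1) · k + 1. With r = 17 and k = 45: n = 16 · 45 + 1 = 720 + 1 = 721. For n = 720 = 16 · 45, we can put exactly 16 objects in every box, avoiding 17 in any single one — so 721 is tight.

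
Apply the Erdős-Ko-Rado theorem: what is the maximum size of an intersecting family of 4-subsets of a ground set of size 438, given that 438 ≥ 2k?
max |F| = C(437, 3) = 13813570

The Erdős-Ko-Rado theorem states: for n ≥ 2k, an intersecting family of k-subsets of an n-element set has size at most C(n − 1, k − 1), with equality for 'star' families {A ⊆ [n] : |A| = k, i ∈ A} (fix an element i). For n = 438, k = 4: C(437, 3) = 13813570.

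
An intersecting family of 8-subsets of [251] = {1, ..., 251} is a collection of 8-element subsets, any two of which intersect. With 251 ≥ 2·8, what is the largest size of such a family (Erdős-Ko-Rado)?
max |F| = C(250, 7) = 11126241217000

The Erdős-Ko-Rado theorem states: for n ≥ 2k, an intersecting family of k-subsets of an n-element set has size at most C(n − 1, k − 1), with equality for 'star' families {A ⊆ [n] : |A| = k, i ∈ A} (fix an element i). For n = 251, k = 8: C(250, 7) = 11126241217000.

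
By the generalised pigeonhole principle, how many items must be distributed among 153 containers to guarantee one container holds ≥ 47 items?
n = (47 − 1)·153 + 1 = 7039

By the generalised pigeonhole principle, to guarantee some box contains ≥ r objects we need more than (r − 1) · k objects total. Threshold: n = (r − 1) · k + 1. With r = 47 and k = 153: n = 46 · 153 + 1 = 7038 + 1 = 7039. For n = 7038 = 46 · 153, we can put exactly 46 objects in every box, avoiding 47 in any single one — so 7039 is tight.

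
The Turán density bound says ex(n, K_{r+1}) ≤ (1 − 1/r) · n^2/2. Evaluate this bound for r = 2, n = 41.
Turán density bound = (1/2) · 41^2/2 = 1681/4 ≈ 420.25

Turán's theorem: ex(n, K_{r+1}) is achieved by the complete r-partite Turán graph T(n, r) with parts as balanced as possible, and is at most (1 − 1/r) · n^2/2. For r = 2, n = 41: the density bound is (1/2) · 1681/2 = 1681/4 ≈ 420.25. The integer-valued extremum is e(T(41, 2)) = 420, which is strictly less than the density bound 1681/4 since 2 ∤ 41 (the parts of T(41, 2) cannot all be equal).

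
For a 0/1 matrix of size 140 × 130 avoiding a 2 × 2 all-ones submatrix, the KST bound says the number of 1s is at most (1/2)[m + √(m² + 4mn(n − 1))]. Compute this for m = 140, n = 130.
z(140, 130; 2, 2) ≤ (1/2)[140 + √(140² + 4·140·130·129)] = (1/2)[140 + √9410800] = 1603.8514

Kővári–Sós–Turán: let r_1, ..., r_140 be the row sums and z = Σ r_i the total number of 1s. Each pair of columns can share at most one row with both entries 1 (else a 2×2 all-ones block appears), so Σ_i C(r_i, 2) ≤ C(130, 2) = 8385. By convexity Σ_i C(r_i, 2) ≥ 140·C(z/140, 2) = z(z − 140)/(2·140), giving z² − 140z − 140·130·129 ≤ 0 and hence z ≤ (1/2)[140 + √(19600 + 4·2347800)] = (1/2)[140 + √9410800] ≈ (1/2)(140 + 3067.7027) = 1603.8514.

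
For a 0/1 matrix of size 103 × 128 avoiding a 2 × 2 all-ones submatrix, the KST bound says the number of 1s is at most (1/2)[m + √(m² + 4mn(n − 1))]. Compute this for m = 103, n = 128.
z(103, 128; 2, 2) ≤ (1/2)[103 + √(103² + 4·103·128·127)] = (1/2)[103 + √6708081] = 1346.4982

Kővári–Sós–Turán: let r_1, ..., r_103 be the row sums and z = Σ r_i the total number of 1s. Each pair of columns can share at most one row with both entries 1 (else a 2×2 all-ones block appears), so Σ_i C(r_i, 2) ≤ C(128, 2) = 8128. By convexity Σ_i C(r_i, 2) ≥ 103·C(z/103, 2) = z(z − 103)/(2·103), giving z² − 103z − 103·128·127 ≤ 0 and hence z ≤ (1/2)[103 + √(10609 + 4·1674368)] = (1/2)[103 + √6708081] ≈ (1/2)(103 + 2589.9963) = 1346.4982.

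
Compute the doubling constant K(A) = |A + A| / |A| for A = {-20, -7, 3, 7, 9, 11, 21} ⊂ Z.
K = |A + A| / |A| = 25/7

Enumerate A + A = {a + b : a, b ∈ A}. With |A| = 7, there are |A|^2 = 49 ordered sum pairs; collecting distinct values, A + A = {-40, -27, -17, -14, -13, -11, -9, -4, 0, 1, 2, 4, 6, 10, 12, 14, 16, 18, 20, 22, 24, 28, 30, 32, 42}, so |A + A| = 25. Thus K = 25/7. For comparison, the minimum possible |A + A| over all 7-element sets is 2·7 − 1 = 13 (so min K = 13/7), attained only by arithmetic progressions.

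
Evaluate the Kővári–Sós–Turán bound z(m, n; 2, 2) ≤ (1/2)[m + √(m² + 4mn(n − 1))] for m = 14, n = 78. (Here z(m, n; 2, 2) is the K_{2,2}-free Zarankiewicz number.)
z(14, 78; 2, 2) ≤ (1/2)[14 + √(14² + 4·14·78·77)] = (1/2)[14 + √336532] = 297.0569

Kővári–Sós–Turán: let r_1, ..., r_14 be the row sums and z = Σ r_i the total number of 1s. Each pair of columns can share at most one row with both entries 1 (else a 2×2 all-ones block appears), so Σ_i C(r_i, 2) ≤ C(78, 2) = 3003. By convexity Σ_i C(r_i, 2) ≥ 14·C(z/14, 2) = z(z − 14)/(2·14), giving z² − 14z − 14·78·77 ≤ 0 and hence z ≤ (1/2)[14 + √(196 + 4·84084)] = (1/2)[14 + √336532] ≈ (1/2)(14 + 580.1138) = 297.0569.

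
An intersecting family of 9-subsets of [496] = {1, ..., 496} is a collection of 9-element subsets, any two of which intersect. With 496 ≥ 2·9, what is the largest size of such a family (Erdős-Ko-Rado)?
max |F| = C(495, 8) = 84455881607592495

The Erdős-Ko-Rado theorem states: for n ≥ 2k, an intersecting family of k-subsets of an n-element set has size at most C(n − 1, k − 1), with equality for 'star' families {A ⊆ [n] : |A| = k, i ∈ A} (fix an element i). For n = 496, k = 9: C(495, 8) = 84455881607592495.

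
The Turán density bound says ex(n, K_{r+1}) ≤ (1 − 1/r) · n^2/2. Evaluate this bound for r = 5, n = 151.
Turán density bound = (4/5) · 151^2/2 = 45602/5 ≈ 9120.4

Turán's theorem: ex(n, K_{r+1}) is achieved by the complete r-partite Turán graph T(n, r) with parts as balanced as possible, and is at most (1 − 1/r) · n^2/2. For r = 5, n = 151: the density bound is (4/5) · 22801/2 = 45602/5 ≈ 9120.4. The integer-valued extremum is e(T(151, 5)) = 9120, which is strictly less than the density bound 45602/5 since 5 ∤ 151 (the parts of T(151, 5) cannot all be equal).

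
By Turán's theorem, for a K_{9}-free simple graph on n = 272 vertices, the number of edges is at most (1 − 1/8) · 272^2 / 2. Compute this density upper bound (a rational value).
Turán density bound = (7/8) · 272^2/2 = 32368

Turán's theorem: ex(n, K_{r+1}) is achieved by the complete r-partite Turán graph T(n, r) with parts as balanced as possible, and is at most (1 − 1/r) · n^2/2. For r = 8, n = 272: the density bound is (7/8) · 73984/2 = 32368. Since 8 ∣ 272, the Turán graph T(272, 8) has parts of equal size 34, and its edge count e(T(272, 8)) = 32368 attains the density bound exactly.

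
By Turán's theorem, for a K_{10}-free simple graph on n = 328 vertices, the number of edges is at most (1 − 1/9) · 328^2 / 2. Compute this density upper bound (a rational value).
Turán density bound = (8/9) · 328^2/2 = 430336/9 ≈ 47815.1111

Turán's theorem: ex(n, K_{r+1}) is achieved by the complete r-partite Turán graph T(n, r) with parts as balanced as possible, and is at most (1 − 1/r) · n^2/2. For r = 9, n = 328: the density bound is (8/9) · 107584/2 = 430336/9 ≈ 47815.1111. The integer-valued extremum is e(T(328, 9)) = 47814, which is strictly less than the density bound 430336/9 since 9 ∤ 328 (the parts of T(328, 9) cannot all be equal).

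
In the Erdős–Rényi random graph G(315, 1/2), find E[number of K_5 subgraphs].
E[# K_5] = C(315, 5) · (1/2)^C(5, 2) = 25033309938 / 2^10 = 12516654969/512 ≈ 24446591.736328

For each 5-subset S of vertices (there are C(315, 5) = 25033309938 such S), let X_S = 1 if S induces a K_5 (all C(5, 2) = 10 edges present). Then P(X_S = 1) = (1/2)^10 = 1/1024. By linearity of expectation, E[# K_5] = C(315, 5) · (1/2)^10 = 25033309938 / 1024 = 12516654969/512 ≈ 24446591.736328.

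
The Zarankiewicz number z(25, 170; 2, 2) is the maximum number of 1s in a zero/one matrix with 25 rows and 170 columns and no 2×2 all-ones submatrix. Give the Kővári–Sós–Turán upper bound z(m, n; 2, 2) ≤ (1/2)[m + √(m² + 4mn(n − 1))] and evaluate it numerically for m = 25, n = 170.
z(25, 170; 2, 2) ≤ (1/2)[25 + √(25² + 4·25·170·169)] = (1/2)[25 + √2873625] = 860.0885

Kővári–Sós–Turán: let r_1, ..., r_25 be the row sums and z = Σ r_i the total number of 1s. Each pair of columns can share at most one row with both entries 1 (else a 2×2 all-ones block appears), so Σ_i C(r_i, 2) ≤ C(170, 2) = 14365. By convexity Σ_i C(r_i, 2) ≥ 25·C(z/25, 2) = z(z − 25)/(2·25), giving z² − 25z − 25·170·169 ≤ 0 and hence z ≤ (1/2)[25 + √(625 + 4·718250)] = (1/2)[25 + √2873625] ≈ (1/2)(25 + 1695.177) = 860.0885.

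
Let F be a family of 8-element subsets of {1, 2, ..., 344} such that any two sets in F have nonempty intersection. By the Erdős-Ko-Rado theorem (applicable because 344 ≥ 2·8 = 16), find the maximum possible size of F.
max |F| = C(343, 7) = 104200375748469

The Erdős-Ko-Rado theorem states: for n ≥ 2k, an intersecting family of k-subsets of an n-element set has size at most C(n − 1, k − 1), with equality for 'star' families {A ⊆ [n] : |A| = k, i ∈ A} (fix an element i). For n = 344, k = 8: C(343, 7) = 104200375748469.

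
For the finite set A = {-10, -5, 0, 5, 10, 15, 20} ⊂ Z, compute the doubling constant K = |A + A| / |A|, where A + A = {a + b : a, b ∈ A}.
K = |A + A| / |A| = 13/7

Enumerate A + A = {a + b : a, b ∈ A}. With |A| = 7, there are |A|^2 = 49 ordered sum pairs; collecting distinct values, A + A = {-20, -15, -10, -5, 0, 5, 10, 15, 20, 25, 30, 35, 40}, so |A + A| = 13. Thus K = 13/7. Here |A + A| = 2|A| − 1 = 13, the minimum possible — so K = 13/7 is minimal, which holds iff A is an arithmetic progression.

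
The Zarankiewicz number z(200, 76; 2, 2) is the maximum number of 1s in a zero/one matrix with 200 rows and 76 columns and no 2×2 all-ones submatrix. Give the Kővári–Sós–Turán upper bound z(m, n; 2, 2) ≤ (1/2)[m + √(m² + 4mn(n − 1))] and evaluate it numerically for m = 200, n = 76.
z(200, 76; 2, 2) ≤ (1/2)[200 + √(200² + 4·200·76·75)] = (1/2)[200 + √4600000] = 1172.3805

Kővári–Sós–Turán: let r_1, ..., r_200 be the row sums and z = Σ r_i the total number of 1s. Each pair of columns can share at most one row with both entries 1 (else a 2×2 all-ones block appears), so Σ_i C(r_i, 2) ≤ C(76, 2) = 2850. By convexity Σ_i C(r_i, 2) ≥ 200·C(z/200, 2) = z(z − 200)/(2·200), giving z² − 200z − 200·76·75 ≤ 0 and hence z ≤ (1/2)[200 + √(40000 + 4·1140000)] = (1/2)[200 + √4600000] ≈ (1/2)(200 + 2144.7611) = 1172.3805.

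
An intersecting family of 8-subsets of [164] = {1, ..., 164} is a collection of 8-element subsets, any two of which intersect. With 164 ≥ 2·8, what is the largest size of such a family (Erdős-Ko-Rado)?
max |F| = C(163, 7) = 532318800456

The Erdős-Ko-Rado theorem states: for n ≥ 2k, an intersecting family of k-subsets of an n-element set has size at most C(n − 1, k − 1), with equality for 'star' families {A ⊆ [n] : |A| = k, i ∈ A} (fix an element i). For n = 164, k = 8: C(163, 7) = 532318800456.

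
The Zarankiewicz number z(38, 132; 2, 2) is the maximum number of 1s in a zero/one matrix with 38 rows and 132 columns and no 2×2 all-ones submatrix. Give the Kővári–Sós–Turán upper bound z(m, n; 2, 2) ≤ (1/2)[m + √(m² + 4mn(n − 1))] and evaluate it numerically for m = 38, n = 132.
z(38, 132; 2, 2) ≤ (1/2)[38 + √(38² + 4·38·132·131)] = (1/2)[38 + √2629828] = 829.8372

Kővári–Sós–Turán: let r_1, ..., r_38 be the row sums and z = Σ r_i the total number of 1s. Each pair of columns can share at most one row with both entries 1 (else a 2×2 all-ones block appears), so Σ_i C(r_i, 2) ≤ C(132, 2) = 8646. By convexity Σ_i C(r_i, 2) ≥ 38·C(z/38, 2) = z(z − 38)/(2·38), giving z² − 38z − 38·132·131 ≤ 0 and hence z ≤ (1/2)[38 + √(1444 + 4·657096)] = (1/2)[38 + √2629828] ≈ (1/2)(38 + 1621.6744) = 829.8372.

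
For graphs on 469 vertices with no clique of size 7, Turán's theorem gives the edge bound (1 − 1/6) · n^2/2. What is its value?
Turán density bound = (5/6) · 469^2/2 = 1099805/12 ≈ 91650.4167

Turán's theorem: ex(n, K_{r+1}) is achieved by the complete r-partite Turán graph T(n, r) with parts as balanced as possible, and is at most (1 − 1/r) · n^2/2. For r = 6, n = 469: the density bound is (5/6) · 219961/2 = 1099805/12 ≈ 91650.4167. The integer-valued extremum is e(T(469, 6)) = 91650, which is strictly less than the density bound 1099805/12 since 6 ∤ 469 (the parts of T(469, 6) cannot all be equal).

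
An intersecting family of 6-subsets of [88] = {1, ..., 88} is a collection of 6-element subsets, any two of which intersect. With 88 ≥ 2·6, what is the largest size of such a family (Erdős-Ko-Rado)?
max |F| = C(87, 5) = 36949857

The Erdős-Ko-Rado theorem states: for n ≥ 2k, an intersecting family of k-subsets of an n-element set has size at most C(n − 1, k − 1), with equality for 'star' families {A ⊆ [n] : |A| = k, i ∈ A} (fix an element i). For n = 88, k = 6: C(87, 5) = 36949857.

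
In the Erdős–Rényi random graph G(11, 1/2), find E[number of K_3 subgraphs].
E[# K_3] = C(11, 3) · (1/2)^C(3, 2) = 165 / 2^3 = 20.625

For each 3-subset S of vertices (there are C(11, 3) = 165 such S), let X_S = 1 if S induces a K_3 (all C(3, 2) = 3 edges present). Then P(X_S = 1) = (1/2)^3 = 1/8. By linearity of expectation, E[# K_3] = C(11, 3) · (1/2)^3 = 165 / 8 = 20.625.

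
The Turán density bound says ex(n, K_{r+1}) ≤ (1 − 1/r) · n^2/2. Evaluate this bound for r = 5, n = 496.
Turán density bound = (4/5) · 496^2/2 = 492032/5 ≈ 98406.4

Turán's theorem: ex(n, K_{r+1}) is achieved by the complete r-partite Turán graph T(n, r) with parts as balanced as possible, and is at most (1 − 1/r) · n^2/2. For r = 5, n = 496: the density bound is (4/5) · 246016/2 = 492032/5 ≈ 98406.4. The integer-valued extremum is e(T(496, 5)) = 98406, which is strictly less than the density bound 492032/5 since 5 ∤ 496 (the parts of T(496, 5) cannot all be equal).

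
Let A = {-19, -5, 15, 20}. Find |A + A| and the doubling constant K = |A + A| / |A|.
K = |A + A| / |A| = 10/4 = 5/2

Enumerate A + A = {a + b : a, b ∈ A}. With |A| = 4, there are |A|^2 = 16 ordered sum pairs; collecting distinct values, A + A = {-38, -24, -10, -4, 1, 10, 15, 30, 35, 40}, so |A + A| = 10. Thus K = 10/4 = 5/2. For comparison, the minimum possible |A + A| over all 4-element sets is 2·4 − 1 = 7 (so min K = 7/4), attained only by arithmetic progressions.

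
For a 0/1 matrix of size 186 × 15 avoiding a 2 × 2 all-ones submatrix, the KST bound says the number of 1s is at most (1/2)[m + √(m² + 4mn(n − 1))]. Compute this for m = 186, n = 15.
z(186, 15; 2, 2) ≤ (1/2)[186 + √(186² + 4·186·15·14)] = (1/2)[186 + √190836] = 311.4239

Kővári–Sós–Turán: let r_1, ..., r_186 be the row sums and z = Σ r_i the total number of 1s. Each pair of columns can share at most one row with both entries 1 (else a 2×2 all-ones block appears), so Σ_i C(r_i, 2) ≤ C(15, 2) = 105. By convexity Σ_i C(r_i, 2) ≥ 186·C(z/186, 2) = z(z − 186)/(2·186), giving z² − 186z − 186·15·14 ≤ 0 and hence z ≤ (1/2)[186 + √(34596 + 4·39060)] = (1/2)[186 + √190836] ≈ (1/2)(186 + 436.8478) = 311.4239.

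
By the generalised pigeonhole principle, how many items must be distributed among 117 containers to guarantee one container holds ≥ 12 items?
n = (12 − 1)·117 + 1 = 1288

By the generalised pigeonhole principle, to guarantee some box contains ≥ r objects we need more than (r − 1) · k objects total. Threshold: n = (r − 1) · k + 1. With r = 12 and k = 117: n = 11 · 117 + 1 = 1287 + 1 = 1288. For n = 1287 = 11 · 117, we can put exactly 11 objects in every box, avoiding 12 in any single one — so 1288 is tight.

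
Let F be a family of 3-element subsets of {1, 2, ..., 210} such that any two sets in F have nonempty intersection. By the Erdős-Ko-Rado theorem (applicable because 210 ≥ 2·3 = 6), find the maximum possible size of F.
max |F| = C(209, 2) = 21736

Erdős-Ko-Rado (1961): when n ≥ 2k, max |F| = C(n−1, k−1). The bound is attained by the star {A : i ∈ A} for any fixed i ∈ [n]. Here C(210−1, 3−1) = C(209, 2) = 21736.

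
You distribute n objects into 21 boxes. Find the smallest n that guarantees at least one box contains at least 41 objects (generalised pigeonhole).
n = (41 − 1)·21 + 1 = 841

By the generalised pigeonhole principle, to guarantee some box contains ≥ r objects we need more than (r − 1) · k objects total. Threshold: n = (r − 1) · k + 1. With r = 41 and k = 21: n = 40 · 21 + 1 = 840 + 1 = 841. For n = 840 = 40 · 21, we can put exactly 40 objects in every box, avoiding 41 in any single one — so 841 is tight.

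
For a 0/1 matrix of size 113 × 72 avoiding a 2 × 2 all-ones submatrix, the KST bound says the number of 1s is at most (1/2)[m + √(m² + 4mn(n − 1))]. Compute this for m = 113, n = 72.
z(113, 72; 2, 2) ≤ (1/2)[113 + √(113² + 4·113·72·71)] = (1/2)[113 + √2323393] = 818.634

Kővári–Sós–Turán: let r_1, ..., r_113 be the row sums and z = Σ r_i the total number of 1s. Each pair of columns can share at most one row with both entries 1 (else a 2×2 all-ones block appears), so Σ_i C(r_i, 2) ≤ C(72, 2) = 2556. By convexity Σ_i C(r_i, 2) ≥ 113·C(z/113, 2) = z(z − 113)/(2·113), giving z² − 113z − 113·72·71 ≤ 0 and hence z ≤ (1/2)[113 + √(12769 + 4·577656)] = (1/2)[113 + √2323393] ≈ (1/2)(113 + 1524.268) = 818.634.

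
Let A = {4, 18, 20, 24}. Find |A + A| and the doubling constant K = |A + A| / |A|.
K = |A + A| / |A| = 10/4 = 5/2

Enumerate A + A = {a + b : a, b ∈ A}. With |A| = 4, there are |A|^2 = 16 ordered sum pairs; collecting distinct values, A + A = {8, 22, 24, 28, 36, 38, 40, 42, 44, 48}, so |A + A| = 10. Thus K = 10/4 = 5/2. For comparison, the minimum possible |A + A| over all 4-element sets is 2·4 − 1 = 7 (so min K = 7/4), attained only by arithmetic progressions.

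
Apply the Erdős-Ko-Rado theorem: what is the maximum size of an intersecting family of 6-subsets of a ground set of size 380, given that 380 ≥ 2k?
max |F| = C(379, 5) = 63461484450

The Erdős-Ko-Rado theorem states: for n ≥ 2k, an intersecting family of k-subsets of an n-element set has size at most C(n − 1, k − 1), with equality for 'star' families {A ⊆ [n] : |A| = k, i ∈ A} (fix an element i). For n = 380, k = 6: C(379, 5) = 63461484450.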